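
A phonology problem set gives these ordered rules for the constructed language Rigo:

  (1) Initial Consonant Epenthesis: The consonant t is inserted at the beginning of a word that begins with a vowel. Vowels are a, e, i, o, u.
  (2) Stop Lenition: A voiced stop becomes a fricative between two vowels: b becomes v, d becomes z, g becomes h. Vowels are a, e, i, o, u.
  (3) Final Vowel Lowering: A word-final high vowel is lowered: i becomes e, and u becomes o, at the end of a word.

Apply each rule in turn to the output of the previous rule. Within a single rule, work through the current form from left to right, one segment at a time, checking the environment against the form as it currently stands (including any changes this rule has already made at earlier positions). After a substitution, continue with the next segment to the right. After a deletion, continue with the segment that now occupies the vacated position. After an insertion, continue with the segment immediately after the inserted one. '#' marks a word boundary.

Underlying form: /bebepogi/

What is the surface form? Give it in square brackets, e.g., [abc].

(1) Initial Consonant Epenthesis: no change — [bebepogi]
(2) Stop Lenition: [bebepogi] → [bevepohi]
(3) Final Vowel Lowering: [bevepohi] → [bevepohe]

[bevepohe]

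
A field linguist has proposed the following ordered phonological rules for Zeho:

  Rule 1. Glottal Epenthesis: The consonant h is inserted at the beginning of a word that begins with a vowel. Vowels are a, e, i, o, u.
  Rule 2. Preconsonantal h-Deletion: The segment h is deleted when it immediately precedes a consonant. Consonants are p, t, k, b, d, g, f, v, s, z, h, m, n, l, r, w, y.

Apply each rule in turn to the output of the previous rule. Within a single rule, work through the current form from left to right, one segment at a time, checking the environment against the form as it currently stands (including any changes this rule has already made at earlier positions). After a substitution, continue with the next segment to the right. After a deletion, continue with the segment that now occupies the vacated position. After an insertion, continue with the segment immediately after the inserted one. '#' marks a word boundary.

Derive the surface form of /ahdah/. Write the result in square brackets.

[hadah]

Rule 1 Glottal Epenthesis: [ahdah] → [hahdah]
Rule 2 Preconsonantal h-Deletion: [hahdah] → [hadah]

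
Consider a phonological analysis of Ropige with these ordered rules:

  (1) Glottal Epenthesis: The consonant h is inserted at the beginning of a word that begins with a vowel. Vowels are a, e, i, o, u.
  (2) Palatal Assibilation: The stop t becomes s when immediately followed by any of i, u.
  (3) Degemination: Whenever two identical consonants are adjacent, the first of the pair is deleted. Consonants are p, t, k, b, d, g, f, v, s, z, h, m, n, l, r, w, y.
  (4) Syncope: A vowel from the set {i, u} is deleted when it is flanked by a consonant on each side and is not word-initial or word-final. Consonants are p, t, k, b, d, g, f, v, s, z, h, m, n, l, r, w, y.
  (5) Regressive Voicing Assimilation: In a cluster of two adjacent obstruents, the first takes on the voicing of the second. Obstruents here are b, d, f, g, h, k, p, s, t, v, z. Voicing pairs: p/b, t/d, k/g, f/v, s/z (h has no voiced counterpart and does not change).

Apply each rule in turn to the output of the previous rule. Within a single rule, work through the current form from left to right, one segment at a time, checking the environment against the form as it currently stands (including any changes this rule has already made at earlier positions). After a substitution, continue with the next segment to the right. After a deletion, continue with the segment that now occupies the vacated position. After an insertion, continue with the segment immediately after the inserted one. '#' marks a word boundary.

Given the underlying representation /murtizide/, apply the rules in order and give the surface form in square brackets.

(1) Glottal Epenthesis: no change — [murtizide]
(2) Palatal Assibilation: [murtizide] → [mursizide]
(3) Degemination: no change — [mursizide]
(4) Syncope: [mursizide] → [mrszde]
(5) Regressive Voicing Assimilation: [mrszde] → [mrzzde]

[mrzzde]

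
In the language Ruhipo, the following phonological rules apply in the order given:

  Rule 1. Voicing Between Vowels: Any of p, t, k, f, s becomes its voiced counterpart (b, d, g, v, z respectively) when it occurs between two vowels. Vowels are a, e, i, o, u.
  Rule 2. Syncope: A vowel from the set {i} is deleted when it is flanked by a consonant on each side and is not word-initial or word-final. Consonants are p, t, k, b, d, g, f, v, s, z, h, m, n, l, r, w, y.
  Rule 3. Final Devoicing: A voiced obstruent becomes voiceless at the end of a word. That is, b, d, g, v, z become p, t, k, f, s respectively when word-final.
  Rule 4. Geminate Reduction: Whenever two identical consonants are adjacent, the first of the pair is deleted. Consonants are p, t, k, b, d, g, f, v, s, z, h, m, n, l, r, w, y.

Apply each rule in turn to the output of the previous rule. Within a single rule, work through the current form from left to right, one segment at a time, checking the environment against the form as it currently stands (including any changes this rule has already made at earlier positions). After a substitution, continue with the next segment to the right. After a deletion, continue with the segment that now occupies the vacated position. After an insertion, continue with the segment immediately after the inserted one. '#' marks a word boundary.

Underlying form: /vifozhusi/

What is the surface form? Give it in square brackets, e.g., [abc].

[vozhuzi]

Rule 1 Voicing Between Vowels: [vifozhusi] → [vivozhuzi]
Rule 2 Syncope: [vivozhuzi] → [vvozhuzi]
Rule 3 Final Devoicing: no change — [vvozhuzi]
Rule 4 Geminate Reduction: [vvozhuzi] → [vozhuzi]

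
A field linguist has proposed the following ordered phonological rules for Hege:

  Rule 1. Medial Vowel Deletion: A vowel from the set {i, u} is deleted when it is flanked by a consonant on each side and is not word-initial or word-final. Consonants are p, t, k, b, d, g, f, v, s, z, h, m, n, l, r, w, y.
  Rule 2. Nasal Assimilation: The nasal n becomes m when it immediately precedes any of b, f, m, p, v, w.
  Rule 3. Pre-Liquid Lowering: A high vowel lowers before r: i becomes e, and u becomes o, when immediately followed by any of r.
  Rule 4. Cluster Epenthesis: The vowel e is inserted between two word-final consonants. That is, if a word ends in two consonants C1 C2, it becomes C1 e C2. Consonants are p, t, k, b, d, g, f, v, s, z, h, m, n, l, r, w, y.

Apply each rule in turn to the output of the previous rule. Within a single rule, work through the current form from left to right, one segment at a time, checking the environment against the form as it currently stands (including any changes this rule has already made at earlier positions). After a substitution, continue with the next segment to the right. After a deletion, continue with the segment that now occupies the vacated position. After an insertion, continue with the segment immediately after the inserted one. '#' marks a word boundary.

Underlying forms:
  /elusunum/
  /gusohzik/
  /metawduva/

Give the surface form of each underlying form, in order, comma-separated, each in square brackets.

[elsmem], [gsohzek], [metawdva]

/elusunum/:
  Rule 1 Medial Vowel Deletion: [elusunum] → [elsnm]
  Rule 2 Nasal Assimilation: [elsnm] → [elsmm]
  Rule 3 Pre-Liquid Lowering: no change — [elsmm]
  Rule 4 Cluster Epenthesis: [elsmm] → [elsmem]
/gusohzik/:
  Rule 1 Medial Vowel Deletion: [gusohzik] → [gsohzk]
  Rule 2 Nasal Assimilation: no change — [gsohzk]
  Rule 3 Pre-Liquid Lowering: no change — [gsohzk]
  Rule 4 Cluster Epenthesis: [gsohzk] → [gsohzek]
/metawduva/:
  Rule 1 Medial Vowel Deletion: [metawduva] → [metawdva]
  Rule 2 Nasal Assimilation: no change — [metawdva]
  Rule 3 Pre-Liquid Lowering: no change — [metawdva]
  Rule 4 Cluster Epenthesis: no change — [metawdva]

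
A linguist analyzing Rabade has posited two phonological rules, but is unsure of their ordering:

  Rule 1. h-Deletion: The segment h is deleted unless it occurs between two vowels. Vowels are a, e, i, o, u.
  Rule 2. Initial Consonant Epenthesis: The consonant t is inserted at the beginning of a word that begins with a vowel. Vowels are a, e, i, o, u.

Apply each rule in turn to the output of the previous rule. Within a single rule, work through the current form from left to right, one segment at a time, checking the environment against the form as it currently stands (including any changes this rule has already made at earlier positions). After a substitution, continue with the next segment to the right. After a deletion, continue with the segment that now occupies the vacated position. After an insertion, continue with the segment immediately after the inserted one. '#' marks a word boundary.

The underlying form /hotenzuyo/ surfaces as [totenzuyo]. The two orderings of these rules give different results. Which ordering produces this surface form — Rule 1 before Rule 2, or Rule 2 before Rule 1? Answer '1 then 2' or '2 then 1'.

1 then 2

Order 1 then 2:
  1 h-Deletion: [hotenzuyo] → [otenzuyo]
  2 Initial Consonant Epenthesis: [otenzuyo] → [totenzuyo]
  result: [totenzuyo]
Order 2 then 1:
  2 Initial Consonant Epenthesis: no change — [hotenzuyo]
  1 h-Deletion: [hotenzuyo] → [otenzuyo]
  result: [otenzuyo]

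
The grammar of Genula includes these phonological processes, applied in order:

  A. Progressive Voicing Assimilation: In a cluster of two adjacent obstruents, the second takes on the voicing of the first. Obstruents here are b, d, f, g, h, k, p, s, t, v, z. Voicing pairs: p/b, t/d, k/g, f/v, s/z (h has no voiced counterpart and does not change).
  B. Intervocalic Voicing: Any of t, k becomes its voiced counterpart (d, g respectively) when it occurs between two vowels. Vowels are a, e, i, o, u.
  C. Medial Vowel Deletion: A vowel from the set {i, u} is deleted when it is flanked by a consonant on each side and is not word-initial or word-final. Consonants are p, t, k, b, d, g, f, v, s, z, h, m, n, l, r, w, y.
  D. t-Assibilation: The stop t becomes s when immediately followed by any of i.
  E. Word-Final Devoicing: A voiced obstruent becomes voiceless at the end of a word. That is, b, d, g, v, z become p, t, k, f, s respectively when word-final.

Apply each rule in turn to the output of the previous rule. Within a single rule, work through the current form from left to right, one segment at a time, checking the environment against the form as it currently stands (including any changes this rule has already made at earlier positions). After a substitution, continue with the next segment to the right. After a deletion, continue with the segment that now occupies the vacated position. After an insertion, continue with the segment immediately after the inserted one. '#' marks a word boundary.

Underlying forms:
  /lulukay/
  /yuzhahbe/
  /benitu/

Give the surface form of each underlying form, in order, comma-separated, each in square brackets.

/lulukay/:
  A Progressive Voicing Assimilation: no change — [lulukay]
  B Intervocalic Voicing: [lulukay] → [lulugay]
  C Medial Vowel Deletion: [lulugay] → [llgay]
  D t-Assibilation: no change — [llgay]
  E Word-Final Devoicing: no change — [llgay]
/yuzhahbe/:
  A Progressive Voicing Assimilation: [yuzhahbe] → [yuzhahpe]
  B Intervocalic Voicing: no change — [yuzhahpe]
  C Medial Vowel Deletion: [yuzhahpe] → [yzhahpe]
  D t-Assibilation: no change — [yzhahpe]
  E Word-Final Devoicing: no change — [yzhahpe]
/benitu/:
  A Progressive Voicing Assimilation: no change — [benitu]
  B Intervocalic Voicing: [benitu] → [benidu]
  C Medial Vowel Deletion: [benidu] → [bendu]
  D t-Assibilation: no change — [bendu]
  E Word-Final Devoicing: no change — [bendu]

[llgay], [yzhahpe], [bendu]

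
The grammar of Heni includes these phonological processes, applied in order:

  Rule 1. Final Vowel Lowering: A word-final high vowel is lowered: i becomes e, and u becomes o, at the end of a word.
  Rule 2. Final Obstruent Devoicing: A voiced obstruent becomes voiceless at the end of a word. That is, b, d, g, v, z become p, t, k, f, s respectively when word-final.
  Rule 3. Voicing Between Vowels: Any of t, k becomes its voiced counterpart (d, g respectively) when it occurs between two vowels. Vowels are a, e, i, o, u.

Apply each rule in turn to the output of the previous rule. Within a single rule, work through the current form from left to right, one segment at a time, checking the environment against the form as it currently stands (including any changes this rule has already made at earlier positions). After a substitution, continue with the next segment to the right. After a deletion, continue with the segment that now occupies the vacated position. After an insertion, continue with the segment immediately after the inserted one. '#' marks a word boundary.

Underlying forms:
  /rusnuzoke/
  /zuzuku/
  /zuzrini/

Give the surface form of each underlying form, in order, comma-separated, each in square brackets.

[rusnuzoge], [zuzugo], [zuzrine]

/rusnuzoke/:
  Rule 1 Final Vowel Lowering: no change — [rusnuzoke]
  Rule 2 Final Obstruent Devoicing: no change — [rusnuzoke]
  Rule 3 Voicing Between Vowels: [rusnuzoke] → [rusnuzoge]
/zuzuku/:
  Rule 1 Final Vowel Lowering: [zuzuku] → [zuzuko]
  Rule 2 Final Obstruent Devoicing: no change — [zuzuko]
  Rule 3 Voicing Between Vowels: [zuzuko] → [zuzugo]
/zuzrini/:
  Rule 1 Final Vowel Lowering: [zuzrini] → [zuzrine]
  Rule 2 Final Obstruent Devoicing: no change — [zuzrine]
  Rule 3 Voicing Between Vowels: no change — [zuzrine]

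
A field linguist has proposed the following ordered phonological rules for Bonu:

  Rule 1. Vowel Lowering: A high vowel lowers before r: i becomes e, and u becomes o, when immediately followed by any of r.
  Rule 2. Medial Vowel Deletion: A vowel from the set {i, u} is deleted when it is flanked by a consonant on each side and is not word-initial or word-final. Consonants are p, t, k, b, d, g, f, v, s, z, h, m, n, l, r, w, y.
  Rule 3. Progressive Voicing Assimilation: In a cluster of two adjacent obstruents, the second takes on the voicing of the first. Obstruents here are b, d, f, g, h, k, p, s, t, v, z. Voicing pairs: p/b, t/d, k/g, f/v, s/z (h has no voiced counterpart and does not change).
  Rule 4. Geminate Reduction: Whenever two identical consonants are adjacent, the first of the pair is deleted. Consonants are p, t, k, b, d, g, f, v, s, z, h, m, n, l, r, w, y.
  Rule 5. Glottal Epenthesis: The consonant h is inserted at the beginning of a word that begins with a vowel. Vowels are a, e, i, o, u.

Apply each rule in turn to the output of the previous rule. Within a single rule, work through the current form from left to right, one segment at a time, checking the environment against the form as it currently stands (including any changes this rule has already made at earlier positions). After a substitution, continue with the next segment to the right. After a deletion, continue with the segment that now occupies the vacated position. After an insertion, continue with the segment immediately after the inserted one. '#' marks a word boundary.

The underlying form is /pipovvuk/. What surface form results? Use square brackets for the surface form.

Rule 1 Vowel Lowering: no change — [pipovvuk]
Rule 2 Medial Vowel Deletion: [pipovvuk] → [ppovvk]
Rule 3 Progressive Voicing Assimilation: [ppovvk] → [ppovvg]
Rule 4 Geminate Reduction: [ppovvg] → [povg]
Rule 5 Glottal Epenthesis: no change — [povg]

[povg]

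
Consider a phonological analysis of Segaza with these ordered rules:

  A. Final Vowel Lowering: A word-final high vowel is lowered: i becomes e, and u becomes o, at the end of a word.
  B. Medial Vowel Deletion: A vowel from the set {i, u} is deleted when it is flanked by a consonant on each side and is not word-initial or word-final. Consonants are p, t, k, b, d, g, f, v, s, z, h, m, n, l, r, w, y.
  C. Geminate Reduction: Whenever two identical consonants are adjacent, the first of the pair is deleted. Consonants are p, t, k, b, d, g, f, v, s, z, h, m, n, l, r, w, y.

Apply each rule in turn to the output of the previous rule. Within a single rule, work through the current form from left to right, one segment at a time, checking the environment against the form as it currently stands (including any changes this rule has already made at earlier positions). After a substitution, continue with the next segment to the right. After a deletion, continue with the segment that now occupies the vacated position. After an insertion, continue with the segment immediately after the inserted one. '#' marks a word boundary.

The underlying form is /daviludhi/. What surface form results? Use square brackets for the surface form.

[davldhe]

A Final Vowel Lowering: [daviludhi] → [daviludhe]
B Medial Vowel Deletion: [daviludhe] → [davldhe]
C Geminate Reduction: no change — [davldhe]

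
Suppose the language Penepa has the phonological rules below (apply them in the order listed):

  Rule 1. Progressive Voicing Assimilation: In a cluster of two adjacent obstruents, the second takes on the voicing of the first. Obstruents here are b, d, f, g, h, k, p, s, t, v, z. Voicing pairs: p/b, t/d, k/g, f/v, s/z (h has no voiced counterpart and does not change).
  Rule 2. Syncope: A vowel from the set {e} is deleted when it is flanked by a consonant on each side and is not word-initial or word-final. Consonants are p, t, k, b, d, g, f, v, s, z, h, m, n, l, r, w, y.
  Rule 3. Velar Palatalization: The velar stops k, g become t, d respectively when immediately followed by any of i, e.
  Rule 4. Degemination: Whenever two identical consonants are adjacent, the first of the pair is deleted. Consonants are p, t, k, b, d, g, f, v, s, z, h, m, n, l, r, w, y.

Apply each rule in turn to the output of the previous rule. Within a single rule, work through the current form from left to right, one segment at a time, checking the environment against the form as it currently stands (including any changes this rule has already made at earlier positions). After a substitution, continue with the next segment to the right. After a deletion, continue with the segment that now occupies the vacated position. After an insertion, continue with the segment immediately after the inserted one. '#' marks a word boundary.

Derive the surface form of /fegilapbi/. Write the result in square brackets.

[fdilapi]

Rule 1 Progressive Voicing Assimilation: [fegilapbi] → [fegilappi]
Rule 2 Syncope: [fegilappi] → [fgilappi]
Rule 3 Velar Palatalization: [fgilappi] → [fdilappi]
Rule 4 Degemination: [fdilappi] → [fdilapi]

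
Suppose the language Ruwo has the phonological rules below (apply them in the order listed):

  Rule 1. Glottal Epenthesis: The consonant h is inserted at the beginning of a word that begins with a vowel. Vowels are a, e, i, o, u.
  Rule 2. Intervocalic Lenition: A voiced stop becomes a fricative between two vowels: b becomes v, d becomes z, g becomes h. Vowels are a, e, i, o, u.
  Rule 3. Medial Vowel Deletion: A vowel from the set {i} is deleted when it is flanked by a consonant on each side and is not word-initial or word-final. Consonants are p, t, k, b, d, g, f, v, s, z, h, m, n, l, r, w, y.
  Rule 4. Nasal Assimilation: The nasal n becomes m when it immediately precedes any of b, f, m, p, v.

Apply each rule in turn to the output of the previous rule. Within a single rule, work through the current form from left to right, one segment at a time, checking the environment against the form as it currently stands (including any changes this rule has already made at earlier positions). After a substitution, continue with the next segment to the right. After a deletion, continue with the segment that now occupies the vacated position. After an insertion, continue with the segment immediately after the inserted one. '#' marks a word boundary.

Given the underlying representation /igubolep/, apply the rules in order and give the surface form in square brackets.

[hhuvolep]

Rule 1 Glottal Epenthesis: [igubolep] → [higubolep]
Rule 2 Intervocalic Lenition: [higubolep] → [hihuvolep]
Rule 3 Medial Vowel Deletion: [hihuvolep] → [hhuvolep]
Rule 4 Nasal Assimilation: no change — [hhuvolep]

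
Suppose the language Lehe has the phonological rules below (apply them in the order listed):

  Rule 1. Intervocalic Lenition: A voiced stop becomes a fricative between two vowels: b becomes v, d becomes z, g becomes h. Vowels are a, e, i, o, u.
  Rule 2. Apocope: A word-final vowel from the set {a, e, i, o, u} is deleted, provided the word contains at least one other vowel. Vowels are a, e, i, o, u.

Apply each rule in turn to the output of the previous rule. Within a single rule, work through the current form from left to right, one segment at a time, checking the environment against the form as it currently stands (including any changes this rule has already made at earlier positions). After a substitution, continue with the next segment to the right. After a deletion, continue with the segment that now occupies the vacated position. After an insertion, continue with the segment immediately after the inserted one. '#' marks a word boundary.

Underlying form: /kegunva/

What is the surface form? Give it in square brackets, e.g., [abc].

Rule 1 Intervocalic Lenition: [kegunva] → [kehunva]
Rule 2 Apocope: [kehunva] → [kehunv]

[kehunv]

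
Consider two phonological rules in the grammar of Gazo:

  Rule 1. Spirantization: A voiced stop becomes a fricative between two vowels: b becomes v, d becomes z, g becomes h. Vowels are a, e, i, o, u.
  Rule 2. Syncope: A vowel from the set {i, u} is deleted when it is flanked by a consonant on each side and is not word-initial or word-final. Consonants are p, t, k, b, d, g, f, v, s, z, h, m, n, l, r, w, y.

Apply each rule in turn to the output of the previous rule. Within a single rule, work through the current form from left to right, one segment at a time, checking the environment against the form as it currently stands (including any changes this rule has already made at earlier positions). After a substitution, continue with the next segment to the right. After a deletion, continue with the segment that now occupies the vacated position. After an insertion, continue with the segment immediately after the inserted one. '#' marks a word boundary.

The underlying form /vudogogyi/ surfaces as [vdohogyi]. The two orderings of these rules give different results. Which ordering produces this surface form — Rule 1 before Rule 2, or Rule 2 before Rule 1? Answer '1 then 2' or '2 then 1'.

2 then 1

Order 1 then 2:
  1 Spirantization: [vudogogyi] → [vuzohogyi]
  2 Syncope: [vuzohogyi] → [vzohogyi]
  result: [vzohogyi]
Order 2 then 1:
  2 Syncope: [vudogogyi] → [vdogogyi]
  1 Spirantization: [vdogogyi] → [vdohogyi]
  result: [vdohogyi]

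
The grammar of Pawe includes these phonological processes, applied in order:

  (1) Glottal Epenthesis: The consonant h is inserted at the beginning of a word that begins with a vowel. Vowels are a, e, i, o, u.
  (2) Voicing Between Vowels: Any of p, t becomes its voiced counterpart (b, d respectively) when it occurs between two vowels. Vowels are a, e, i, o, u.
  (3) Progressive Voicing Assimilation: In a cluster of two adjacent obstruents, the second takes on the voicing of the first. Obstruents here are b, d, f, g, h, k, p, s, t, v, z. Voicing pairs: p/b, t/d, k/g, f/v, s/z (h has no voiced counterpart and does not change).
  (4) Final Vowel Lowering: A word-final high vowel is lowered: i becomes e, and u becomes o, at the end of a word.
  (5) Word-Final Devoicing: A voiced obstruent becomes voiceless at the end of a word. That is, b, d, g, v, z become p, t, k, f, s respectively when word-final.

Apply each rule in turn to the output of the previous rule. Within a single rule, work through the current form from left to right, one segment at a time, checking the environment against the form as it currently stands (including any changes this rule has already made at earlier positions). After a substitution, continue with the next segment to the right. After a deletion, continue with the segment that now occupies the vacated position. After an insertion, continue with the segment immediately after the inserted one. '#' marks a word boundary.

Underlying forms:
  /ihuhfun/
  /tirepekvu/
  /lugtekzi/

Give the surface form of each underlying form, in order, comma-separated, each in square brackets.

/ihuhfun/:
  (1) Glottal Epenthesis: [ihuhfun] → [hihuhfun]
  (2) Voicing Between Vowels: no change — [hihuhfun]
  (3) Progressive Voicing Assimilation: no change — [hihuhfun]
  (4) Final Vowel Lowering: no change — [hihuhfun]
  (5) Word-Final Devoicing: no change — [hihuhfun]
/tirepekvu/:
  (1) Glottal Epenthesis: no change — [tirepekvu]
  (2) Voicing Between Vowels: [tirepekvu] → [tirebekvu]
  (3) Progressive Voicing Assimilation: [tirebekvu] → [tirebekfu]
  (4) Final Vowel Lowering: [tirebekfu] → [tirebekfo]
  (5) Word-Final Devoicing: no change — [tirebekfo]
/lugtekzi/:
  (1) Glottal Epenthesis: no change — [lugtekzi]
  (2) Voicing Between Vowels: no change — [lugtekzi]
  (3) Progressive Voicing Assimilation: [lugtekzi] → [lugdeksi]
  (4) Final Vowel Lowering: [lugdeksi] → [lugdekse]
  (5) Word-Final Devoicing: no change — [lugdekse]

[hihuhfun], [tirebekfo], [lugdekse]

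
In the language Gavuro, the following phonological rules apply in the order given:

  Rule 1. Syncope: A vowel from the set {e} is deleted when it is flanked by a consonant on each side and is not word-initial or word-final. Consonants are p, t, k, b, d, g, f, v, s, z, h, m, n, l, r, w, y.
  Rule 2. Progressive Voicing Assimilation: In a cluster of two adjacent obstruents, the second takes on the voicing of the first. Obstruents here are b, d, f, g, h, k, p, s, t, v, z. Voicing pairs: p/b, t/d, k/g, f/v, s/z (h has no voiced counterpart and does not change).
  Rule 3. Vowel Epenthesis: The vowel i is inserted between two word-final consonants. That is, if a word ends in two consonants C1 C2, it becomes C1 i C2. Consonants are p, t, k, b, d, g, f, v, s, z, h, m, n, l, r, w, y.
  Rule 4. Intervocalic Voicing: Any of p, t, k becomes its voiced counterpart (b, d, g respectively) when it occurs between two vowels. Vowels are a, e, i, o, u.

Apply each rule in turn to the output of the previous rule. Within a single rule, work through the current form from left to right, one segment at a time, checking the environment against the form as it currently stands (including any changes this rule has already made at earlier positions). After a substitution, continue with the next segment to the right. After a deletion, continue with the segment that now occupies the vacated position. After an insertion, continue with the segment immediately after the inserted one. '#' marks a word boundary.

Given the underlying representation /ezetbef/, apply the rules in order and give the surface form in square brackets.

[ezdbiv]

Rule 1 Syncope: [ezetbef] → [eztbf]
Rule 2 Progressive Voicing Assimilation: [eztbf] → [ezdbv]
Rule 3 Vowel Epenthesis: [ezdbv] → [ezdbiv]
Rule 4 Intervocalic Voicing: no change — [ezdbiv]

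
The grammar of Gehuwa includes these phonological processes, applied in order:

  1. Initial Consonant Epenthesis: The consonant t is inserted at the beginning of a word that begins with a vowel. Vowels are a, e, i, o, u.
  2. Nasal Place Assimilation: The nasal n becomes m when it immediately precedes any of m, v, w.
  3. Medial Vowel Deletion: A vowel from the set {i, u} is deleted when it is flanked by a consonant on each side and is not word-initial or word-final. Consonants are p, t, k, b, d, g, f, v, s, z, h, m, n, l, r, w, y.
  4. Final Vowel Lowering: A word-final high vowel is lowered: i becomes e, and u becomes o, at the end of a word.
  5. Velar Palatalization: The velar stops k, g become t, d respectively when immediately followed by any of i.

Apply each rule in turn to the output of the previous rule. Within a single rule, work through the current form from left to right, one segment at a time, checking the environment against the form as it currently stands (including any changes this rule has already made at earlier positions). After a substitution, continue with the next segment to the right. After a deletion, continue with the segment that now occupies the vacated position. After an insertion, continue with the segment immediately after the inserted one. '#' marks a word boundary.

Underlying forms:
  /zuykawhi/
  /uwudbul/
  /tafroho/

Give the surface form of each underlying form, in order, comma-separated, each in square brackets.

[zykawhe], [twdbl], [tafroho]

/zuykawhi/:
  1 Initial Consonant Epenthesis: no change — [zuykawhi]
  2 Nasal Place Assimilation: no change — [zuykawhi]
  3 Medial Vowel Deletion: [zuykawhi] → [zykawhi]
  4 Final Vowel Lowering: [zykawhi] → [zykawhe]
  5 Velar Palatalization: no change — [zykawhe]
/uwudbul/:
  1 Initial Consonant Epenthesis: [uwudbul] → [tuwudbul]
  2 Nasal Place Assimilation: no change — [tuwudbul]
  3 Medial Vowel Deletion: [tuwudbul] → [twdbl]
  4 Final Vowel Lowering: no change — [twdbl]
  5 Velar Palatalization: no change — [twdbl]
/tafroho/:
  1 Initial Consonant Epenthesis: no change — [tafroho]
  2 Nasal Place Assimilation: no change — [tafroho]
  3 Medial Vowel Deletion: no change — [tafroho]
  4 Final Vowel Lowering: no change — [tafroho]
  5 Velar Palatalization: no change — [tafroho]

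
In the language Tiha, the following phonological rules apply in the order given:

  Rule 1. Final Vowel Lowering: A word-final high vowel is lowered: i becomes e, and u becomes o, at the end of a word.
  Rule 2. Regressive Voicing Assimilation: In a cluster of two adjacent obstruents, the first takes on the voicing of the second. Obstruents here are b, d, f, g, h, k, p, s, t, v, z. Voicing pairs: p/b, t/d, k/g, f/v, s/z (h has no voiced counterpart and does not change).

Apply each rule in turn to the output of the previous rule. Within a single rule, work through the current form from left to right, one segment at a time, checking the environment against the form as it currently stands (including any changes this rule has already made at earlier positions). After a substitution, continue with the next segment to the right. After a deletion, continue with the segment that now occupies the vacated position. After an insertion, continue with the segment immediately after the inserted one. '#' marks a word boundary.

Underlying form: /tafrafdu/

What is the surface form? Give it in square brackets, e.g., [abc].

Rule 1 Final Vowel Lowering: [tafrafdu] → [tafrafdo]
Rule 2 Regressive Voicing Assimilation: [tafrafdo] → [tafravdo]

[tafravdo]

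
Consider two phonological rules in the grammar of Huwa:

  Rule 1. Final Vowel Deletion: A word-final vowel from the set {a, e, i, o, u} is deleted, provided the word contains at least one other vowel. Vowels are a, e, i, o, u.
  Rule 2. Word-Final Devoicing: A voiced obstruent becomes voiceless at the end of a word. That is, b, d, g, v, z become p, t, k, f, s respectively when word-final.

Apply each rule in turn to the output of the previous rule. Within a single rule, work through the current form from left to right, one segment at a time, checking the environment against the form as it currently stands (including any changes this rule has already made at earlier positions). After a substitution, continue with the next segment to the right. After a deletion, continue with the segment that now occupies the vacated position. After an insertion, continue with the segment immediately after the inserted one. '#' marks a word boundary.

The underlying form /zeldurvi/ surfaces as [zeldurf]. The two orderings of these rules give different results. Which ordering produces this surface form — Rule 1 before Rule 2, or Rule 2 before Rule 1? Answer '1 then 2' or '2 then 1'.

1 then 2

Order 1 then 2:
  1 Final Vowel Deletion: [zeldurvi] → [zeldurv]
  2 Word-Final Devoicing: [zeldurv] → [zeldurf]
  result: [zeldurf]
Order 2 then 1:
  2 Word-Final Devoicing: no change — [zeldurvi]
  1 Final Vowel Deletion: [zeldurvi] → [zeldurv]
  result: [zeldurv]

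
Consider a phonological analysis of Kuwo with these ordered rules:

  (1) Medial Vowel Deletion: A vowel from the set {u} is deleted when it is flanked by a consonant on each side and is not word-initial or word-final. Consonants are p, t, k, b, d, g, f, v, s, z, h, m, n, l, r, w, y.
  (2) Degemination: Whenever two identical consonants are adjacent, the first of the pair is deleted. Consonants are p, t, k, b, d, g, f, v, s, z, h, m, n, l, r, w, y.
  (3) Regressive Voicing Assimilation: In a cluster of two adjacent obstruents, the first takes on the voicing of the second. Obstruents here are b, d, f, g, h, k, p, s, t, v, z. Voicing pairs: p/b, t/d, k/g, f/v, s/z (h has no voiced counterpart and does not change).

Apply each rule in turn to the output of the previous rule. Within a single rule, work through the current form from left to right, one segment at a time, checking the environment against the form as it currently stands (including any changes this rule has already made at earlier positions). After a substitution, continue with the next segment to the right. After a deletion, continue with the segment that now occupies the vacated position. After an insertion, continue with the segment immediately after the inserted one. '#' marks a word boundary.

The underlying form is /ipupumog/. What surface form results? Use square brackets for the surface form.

[ipmog]

(1) Medial Vowel Deletion: [ipupumog] → [ippmog]
(2) Degemination: [ippmog] → [ipmog]
(3) Regressive Voicing Assimilation: no change — [ipmog]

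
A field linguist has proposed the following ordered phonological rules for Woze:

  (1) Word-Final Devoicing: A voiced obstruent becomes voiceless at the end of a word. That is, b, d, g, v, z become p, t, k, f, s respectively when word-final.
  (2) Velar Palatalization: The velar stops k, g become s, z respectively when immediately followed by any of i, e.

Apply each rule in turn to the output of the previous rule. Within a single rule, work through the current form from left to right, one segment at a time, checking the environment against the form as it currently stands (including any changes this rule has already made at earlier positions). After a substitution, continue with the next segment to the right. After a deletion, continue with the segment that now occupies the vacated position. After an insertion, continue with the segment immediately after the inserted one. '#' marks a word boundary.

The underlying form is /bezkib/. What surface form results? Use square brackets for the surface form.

[bezsip]

(1) Word-Final Devoicing: [bezkib] → [bezkip]
(2) Velar Palatalization: [bezkip] → [bezsip]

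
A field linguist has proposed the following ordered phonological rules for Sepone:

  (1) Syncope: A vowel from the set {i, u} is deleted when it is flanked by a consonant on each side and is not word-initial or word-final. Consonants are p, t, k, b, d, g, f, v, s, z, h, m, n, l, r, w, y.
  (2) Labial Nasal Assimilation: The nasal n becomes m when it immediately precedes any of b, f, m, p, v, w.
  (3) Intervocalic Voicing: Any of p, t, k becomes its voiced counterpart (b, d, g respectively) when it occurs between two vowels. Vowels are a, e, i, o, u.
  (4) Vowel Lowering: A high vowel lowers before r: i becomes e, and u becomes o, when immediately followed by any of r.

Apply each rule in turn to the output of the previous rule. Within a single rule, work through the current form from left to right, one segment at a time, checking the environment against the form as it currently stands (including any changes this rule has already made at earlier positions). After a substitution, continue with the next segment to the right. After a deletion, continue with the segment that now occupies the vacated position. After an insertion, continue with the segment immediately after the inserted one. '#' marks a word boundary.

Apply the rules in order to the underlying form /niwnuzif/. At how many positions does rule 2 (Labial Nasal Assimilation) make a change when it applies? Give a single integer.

1

(1) Syncope: [niwnuzif] → [nwnzf]
(2) Labial Nasal Assimilation: [nwnzf] → [mwnzf]
(3) Intervocalic Voicing: no change — [mwnzf]
(4) Vowel Lowering: no change — [mwnzf]
Rule 2 changed 1 position(s).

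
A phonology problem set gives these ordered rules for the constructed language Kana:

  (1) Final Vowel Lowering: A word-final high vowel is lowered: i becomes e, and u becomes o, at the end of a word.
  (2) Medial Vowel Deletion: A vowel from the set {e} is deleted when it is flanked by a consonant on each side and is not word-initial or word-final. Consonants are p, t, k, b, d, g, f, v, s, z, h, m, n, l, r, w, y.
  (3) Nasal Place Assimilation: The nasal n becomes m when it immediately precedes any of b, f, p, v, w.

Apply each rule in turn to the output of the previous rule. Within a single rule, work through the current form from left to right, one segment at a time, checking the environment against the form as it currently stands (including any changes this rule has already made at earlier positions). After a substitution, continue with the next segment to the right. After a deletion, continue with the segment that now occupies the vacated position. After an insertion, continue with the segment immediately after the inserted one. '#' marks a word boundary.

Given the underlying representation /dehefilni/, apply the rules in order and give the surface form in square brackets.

(1) Final Vowel Lowering: [dehefilni] → [dehefilne]
(2) Medial Vowel Deletion: [dehefilne] → [dhfilne]
(3) Nasal Place Assimilation: no change — [dhfilne]

[dhfilne]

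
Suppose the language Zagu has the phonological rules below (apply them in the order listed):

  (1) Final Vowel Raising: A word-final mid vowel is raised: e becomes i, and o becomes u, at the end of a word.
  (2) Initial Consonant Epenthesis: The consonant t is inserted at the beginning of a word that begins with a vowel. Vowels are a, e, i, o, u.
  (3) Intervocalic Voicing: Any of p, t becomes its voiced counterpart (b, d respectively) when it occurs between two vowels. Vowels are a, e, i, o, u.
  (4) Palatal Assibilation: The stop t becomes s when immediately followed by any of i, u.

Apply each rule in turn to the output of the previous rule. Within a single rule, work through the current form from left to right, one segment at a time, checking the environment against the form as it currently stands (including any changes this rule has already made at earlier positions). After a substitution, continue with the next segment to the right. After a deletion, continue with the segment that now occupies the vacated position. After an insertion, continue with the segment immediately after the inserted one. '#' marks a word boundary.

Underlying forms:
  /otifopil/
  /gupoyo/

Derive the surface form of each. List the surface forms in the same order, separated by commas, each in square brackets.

[todifobil], [guboyu]

/otifopil/:
  (1) Final Vowel Raising: no change — [otifopil]
  (2) Initial Consonant Epenthesis: [otifopil] → [totifopil]
  (3) Intervocalic Voicing: [totifopil] → [todifobil]
  (4) Palatal Assibilation: no change — [todifobil]
/gupoyo/:
  (1) Final Vowel Raising: [gupoyo] → [gupoyu]
  (2) Initial Consonant Epenthesis: no change — [gupoyu]
  (3) Intervocalic Voicing: [gupoyu] → [guboyu]
  (4) Palatal Assibilation: no change — [guboyu]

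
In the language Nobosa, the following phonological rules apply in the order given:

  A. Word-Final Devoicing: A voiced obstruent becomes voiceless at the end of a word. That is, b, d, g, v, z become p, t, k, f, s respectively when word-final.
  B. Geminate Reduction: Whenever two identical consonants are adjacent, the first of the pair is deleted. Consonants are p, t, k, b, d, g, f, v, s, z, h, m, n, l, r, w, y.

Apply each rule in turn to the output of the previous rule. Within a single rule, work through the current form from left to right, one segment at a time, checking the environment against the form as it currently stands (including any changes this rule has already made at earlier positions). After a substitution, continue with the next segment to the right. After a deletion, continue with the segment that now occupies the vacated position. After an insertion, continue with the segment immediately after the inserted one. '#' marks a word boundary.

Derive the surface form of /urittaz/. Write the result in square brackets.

A Word-Final Devoicing: [urittaz] → [urittas]
B Geminate Reduction: [urittas] → [uritas]

[uritas]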